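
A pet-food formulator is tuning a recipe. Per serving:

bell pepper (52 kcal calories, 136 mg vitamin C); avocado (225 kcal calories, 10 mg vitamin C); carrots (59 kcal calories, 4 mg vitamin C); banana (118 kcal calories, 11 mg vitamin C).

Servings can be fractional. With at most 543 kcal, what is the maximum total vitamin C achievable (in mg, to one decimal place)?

Vitamin C per kcal: bell pepper 2.615, banana 0.09322, carrots 0.0678, avocado 0.04444.
With no serving limits, spend the whole calories allowance on bell pepper: 543 kcal / 52 kcal × 136 mg = 1420.2 mg.

1420.2 mg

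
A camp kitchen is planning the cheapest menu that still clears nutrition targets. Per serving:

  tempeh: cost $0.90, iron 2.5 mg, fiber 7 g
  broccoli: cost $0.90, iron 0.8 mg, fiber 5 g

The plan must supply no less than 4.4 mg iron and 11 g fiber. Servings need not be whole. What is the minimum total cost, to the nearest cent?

$1.58

A basic optimal solution has at most two foods positive. Try each food alone and each pair with both targets met exactly.
tempeh only: max(4.4/2.5, 11/7) = 1.76 servings → $1.58.
broccoli only: max(4.4/0.8, 11/5) = 5.5 servings → $4.95.
tempeh + broccoli with both targets exact would need a negative amount; discard.
Cheapest feasible corner: $1.58.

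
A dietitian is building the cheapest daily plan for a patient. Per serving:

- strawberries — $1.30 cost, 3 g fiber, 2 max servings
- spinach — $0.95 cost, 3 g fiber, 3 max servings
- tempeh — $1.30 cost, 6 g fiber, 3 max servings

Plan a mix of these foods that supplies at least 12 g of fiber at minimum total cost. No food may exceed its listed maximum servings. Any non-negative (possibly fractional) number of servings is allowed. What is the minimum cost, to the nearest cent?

$2.60

Cost per g of fiber: tempeh $0.2167, spinach $0.3167, strawberries $0.4333.
Take 2 servings of tempeh: +12.0 g fiber for $2.60 (total $2.60, still need 0.0 g).
Filling from the cheapest source first is optimal under one linear minimum: $2.60.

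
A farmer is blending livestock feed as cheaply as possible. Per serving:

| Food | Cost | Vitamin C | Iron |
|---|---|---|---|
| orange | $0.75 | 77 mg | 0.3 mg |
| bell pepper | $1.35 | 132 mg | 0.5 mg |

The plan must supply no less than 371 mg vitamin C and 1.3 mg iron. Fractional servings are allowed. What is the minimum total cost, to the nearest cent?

Minimising a linear cost over {vitamin C ≥ 371, iron ≥ 1.3, servings ≥ 0} — the optimum is at a vertex, using one or two foods.
orange only: max(371/77, 1.3/0.3) = 4.818 servings → $3.61.
bell pepper only: max(371/132, 1.3/0.5) = 2.811 servings → $3.79.
orange + bell pepper with both targets exact would need a negative amount; discard.
Cheapest feasible corner: $3.61.

$3.61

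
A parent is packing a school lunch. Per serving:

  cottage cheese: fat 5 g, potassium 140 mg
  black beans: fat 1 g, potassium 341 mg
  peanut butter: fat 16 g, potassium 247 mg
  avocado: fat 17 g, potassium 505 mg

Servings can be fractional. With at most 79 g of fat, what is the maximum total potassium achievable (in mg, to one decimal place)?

26939.0 mg

Potassium per g fat: black beans 341, avocado 29.71, cottage cheese 28, peanut butter 15.44.
With no serving limits, spend the whole fat allowance on black beans: 79 g / 1 g × 341 mg = 26939.0 mg.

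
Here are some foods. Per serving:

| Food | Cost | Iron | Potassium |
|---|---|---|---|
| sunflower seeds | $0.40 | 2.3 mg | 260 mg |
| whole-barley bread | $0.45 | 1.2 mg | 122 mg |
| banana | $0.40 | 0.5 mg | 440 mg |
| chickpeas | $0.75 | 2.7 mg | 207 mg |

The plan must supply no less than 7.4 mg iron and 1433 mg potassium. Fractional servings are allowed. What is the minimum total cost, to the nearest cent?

sunflower seeds only: max(7.4/2.3, 1433/260) = 5.512 servings → $2.20.
whole-barley bread only: max(7.4/1.2, 1433/122) = 11.75 servings → $5.29.
banana only: max(7.4/0.5, 1433/440) = 14.8 servings → $5.92.
chickpeas only: max(7.4/2.7, 1433/207) = 6.923 servings → $5.19.
sunflower seeds + whole-barley bread: the both-tight solution has a negative serving — not a feasible corner.
sunflower seeds + banana with both tight: 2.879 servings and 1.555 servings → $1.77.
sunflower seeds + chickpeas: the both-tight solution has a negative serving — not a feasible corner.
whole-barley bread + banana with both tight: 5.438 servings and 1.749 servings → $3.15.
whole-barley bread + chickpeas: intersection lies outside the first quadrant.
banana + chickpeas with both tight: 2.155 servings and 2.342 servings → $2.62.
The minimum over all feasible corners is $1.77.

$1.77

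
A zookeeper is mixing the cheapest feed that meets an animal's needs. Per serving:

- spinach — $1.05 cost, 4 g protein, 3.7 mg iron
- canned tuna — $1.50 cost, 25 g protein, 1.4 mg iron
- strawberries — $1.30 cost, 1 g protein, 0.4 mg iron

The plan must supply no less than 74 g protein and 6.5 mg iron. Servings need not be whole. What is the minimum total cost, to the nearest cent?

Minimising a linear cost over {protein ≥ 74, iron ≥ 6.5, servings ≥ 0} — the optimum is at a vertex, using one or two foods.
spinach only: max(74/4, 6.5/3.7) = 18.5 servings → $19.43.
canned tuna only: max(74/25, 6.5/1.4) = 4.643 servings → $6.96.
strawberries only: max(74/1, 6.5/0.4) = 74 servings → $96.20.
spinach + canned tuna with both tight: 0.6778 servings and 2.852 servings → $4.99.
spinach + strawberries: the both-tight solution has a negative serving — not a feasible corner.
canned tuna + strawberries with both tight: 2.686 servings and 6.849 servings → $12.93.
So the least-cost plan costs $4.99.

$4.99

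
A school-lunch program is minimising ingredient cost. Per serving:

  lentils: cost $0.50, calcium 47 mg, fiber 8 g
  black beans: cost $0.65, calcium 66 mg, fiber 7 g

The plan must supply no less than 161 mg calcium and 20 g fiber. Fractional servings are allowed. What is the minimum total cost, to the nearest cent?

Minimising a linear cost over {calcium ≥ 161, fiber ≥ 20, servings ≥ 0} — the optimum is at a vertex, using one or two foods.
lentils only: max(161/47, 20/8) = 3.426 servings → $1.71.
black beans only: max(161/66, 20/7) = 2.857 servings → $1.86.
lentils + black beans with both tight: 0.9698 servings and 1.749 servings → $1.62.
The minimum over all feasible corners is $1.62.

$1.62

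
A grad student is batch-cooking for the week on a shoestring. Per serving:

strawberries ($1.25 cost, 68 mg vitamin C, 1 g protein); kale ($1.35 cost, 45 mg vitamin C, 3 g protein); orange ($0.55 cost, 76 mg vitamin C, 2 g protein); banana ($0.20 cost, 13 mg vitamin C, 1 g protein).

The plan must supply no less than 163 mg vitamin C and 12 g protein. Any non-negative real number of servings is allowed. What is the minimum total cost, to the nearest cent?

$2.42

This is a tiny linear program; its minimum lies at a vertex of the feasible set. List the vertices and price them.
strawberries only: max(163/68, 12/1) = 12 servings → $15.00.
kale only: max(163/45, 12/3) = 4 servings → $5.40.
orange only: max(163/76, 12/2) = 6 servings → $3.30.
banana only: max(163/13, 12/1) = 12.54 servings → $2.51.
strawberries + kale with both targets exact would need a negative amount; discard.
strawberries + orange: intersection lies outside the first quadrant.
strawberries + banana with both tight: 0.1273 servings and 11.87 servings → $2.53.
kale + orange with both targets exact would need a negative amount; discard.
kale + banana with both tight: 1.167 servings and 8.5 servings → $3.27.
orange + banana with both tight: 0.14 servings and 11.72 servings → $2.42.
Cheapest feasible corner: $2.42.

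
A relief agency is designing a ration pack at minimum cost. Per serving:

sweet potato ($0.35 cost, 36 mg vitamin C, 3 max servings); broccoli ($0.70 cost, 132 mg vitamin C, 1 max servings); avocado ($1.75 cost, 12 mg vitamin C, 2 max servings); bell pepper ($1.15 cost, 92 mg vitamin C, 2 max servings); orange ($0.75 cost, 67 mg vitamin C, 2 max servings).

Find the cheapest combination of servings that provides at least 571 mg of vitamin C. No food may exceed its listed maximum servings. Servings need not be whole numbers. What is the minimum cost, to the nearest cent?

$7.45

Cost per mg of vitamin C: broccoli $0.0053, sweet potato $0.0097, orange $0.0112, bell pepper $0.0125, avocado $0.1458.
Take 1 serving of broccoli: +132.0 mg vitamin C for $0.70 (total $0.70, still need 439.0 mg).
Take 3 servings of sweet potato: +108.0 mg vitamin C for $1.05 (total $1.75, still need 331.0 mg).
Take 2 servings of orange: +134.0 mg vitamin C for $1.50 (total $3.25, still need 197.0 mg).
Take 2 servings of bell pepper: +184.0 mg vitamin C for $2.30 (total $5.55, still need 13.0 mg).
Take 1.083 servings of avocado: +13.0 mg vitamin C for $1.90 (total $7.45, still need 0.0 mg).
Filling from the cheapest source first is optimal under one linear minimum: $7.45.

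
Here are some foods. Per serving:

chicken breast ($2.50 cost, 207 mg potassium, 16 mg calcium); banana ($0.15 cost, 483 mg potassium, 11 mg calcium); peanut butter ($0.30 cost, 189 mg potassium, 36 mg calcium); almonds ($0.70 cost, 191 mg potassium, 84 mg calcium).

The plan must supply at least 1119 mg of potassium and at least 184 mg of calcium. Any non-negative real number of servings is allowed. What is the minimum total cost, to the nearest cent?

Compare the cost at each extreme point of the feasible region.
chicken breast only: max(1119/207, 184/16) = 11.5 servings → $28.75.
banana only: max(1119/483, 184/11) = 16.73 servings → $2.51.
peanut butter only: max(1119/189, 184/36) = 5.921 servings → $1.78.
almonds only: max(1119/191, 184/84) = 5.859 servings → $4.10.
chicken breast + banana with both targets exact would need a negative amount; discard.
chicken breast + peanut butter with both tight: 1.244 servings and 4.558 servings → $4.48.
chicken breast + almonds with both tight: 4.106 servings and 1.408 servings → $11.25.
banana + peanut butter with both tight: 0.3598 servings and 5.001 servings → $1.55.
banana + almonds with both tight: 1.53 servings and 1.99 servings → $1.62.
peanut butter + almonds: intersection lies outside the first quadrant.
Cheapest feasible corner: $1.55.

$1.55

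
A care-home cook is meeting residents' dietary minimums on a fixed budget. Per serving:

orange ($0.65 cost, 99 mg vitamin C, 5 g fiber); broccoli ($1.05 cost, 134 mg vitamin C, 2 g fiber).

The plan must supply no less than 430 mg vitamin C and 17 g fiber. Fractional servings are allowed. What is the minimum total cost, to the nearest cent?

$2.82

orange only: max(430/99, 17/5) = 4.343 servings → $2.82.
broccoli only: max(430/134, 17/2) = 8.5 servings → $8.93.
orange + broccoli with both tight: 3.004 servings and 0.9894 servings → $2.99.
So the least-cost plan costs $2.82.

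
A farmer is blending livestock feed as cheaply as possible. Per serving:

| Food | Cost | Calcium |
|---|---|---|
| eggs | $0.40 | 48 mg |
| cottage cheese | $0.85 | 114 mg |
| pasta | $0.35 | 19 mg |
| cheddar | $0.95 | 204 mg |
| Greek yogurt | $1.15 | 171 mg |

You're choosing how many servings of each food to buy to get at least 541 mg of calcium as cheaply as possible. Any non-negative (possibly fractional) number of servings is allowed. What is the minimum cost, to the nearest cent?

$2.52

Cost per mg of calcium: cheddar $0.0047, Greek yogurt $0.0067, cottage cheese $0.0075, eggs $0.0083, pasta $0.0184.
With no serving limits, use only cheddar: 541 mg / 204 mg = 2.652 servings × $0.95 = $2.52.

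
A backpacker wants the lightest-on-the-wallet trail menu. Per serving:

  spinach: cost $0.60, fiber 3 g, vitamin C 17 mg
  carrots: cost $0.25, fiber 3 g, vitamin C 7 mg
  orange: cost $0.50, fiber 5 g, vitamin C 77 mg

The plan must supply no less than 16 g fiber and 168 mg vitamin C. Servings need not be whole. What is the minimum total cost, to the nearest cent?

$1.50

spinach only: max(16/3, 168/17) = 9.882 servings → $5.93.
carrots only: max(16/3, 168/7) = 24 servings → $6.00.
orange only: max(16/5, 168/77) = 3.2 servings → $1.60.
spinach + carrots: the both-tight solution has a negative serving — not a feasible corner.
spinach + orange with both tight: 2.685 servings and 1.589 servings → $2.41.
carrots + orange with both tight: 2 servings and 2 servings → $1.50.
Cheapest feasible corner: $1.50.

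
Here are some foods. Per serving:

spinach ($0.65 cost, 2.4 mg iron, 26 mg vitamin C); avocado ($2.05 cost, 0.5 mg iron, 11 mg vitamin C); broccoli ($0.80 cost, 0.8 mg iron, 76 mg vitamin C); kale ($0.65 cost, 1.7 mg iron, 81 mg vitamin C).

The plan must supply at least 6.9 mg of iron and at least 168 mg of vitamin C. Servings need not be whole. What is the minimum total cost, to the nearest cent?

$2.15

spinach only: max(6.9/2.4, 168/26) = 6.462 servings → $4.20.
avocado only: max(6.9/0.5, 168/11) = 15.27 servings → $31.31.
broccoli only: max(6.9/0.8, 168/76) = 8.625 servings → $6.90.
kale only: max(6.9/1.7, 168/81) = 4.059 servings → $2.64.
spinach + avocado: intersection lies outside the first quadrant.
spinach + broccoli with both tight: 2.413 servings and 1.385 servings → $2.68.
spinach + kale with both tight: 1.82 servings and 1.49 servings → $2.15.
avocado + broccoli with both tight: 13.36 servings and 0.2774 servings → $27.60.
avocado + kale with both tight: 12.54 servings and 0.3716 servings → $25.94.
broccoli + kale: intersection lies outside the first quadrant.
The minimum over all feasible corners is $2.15.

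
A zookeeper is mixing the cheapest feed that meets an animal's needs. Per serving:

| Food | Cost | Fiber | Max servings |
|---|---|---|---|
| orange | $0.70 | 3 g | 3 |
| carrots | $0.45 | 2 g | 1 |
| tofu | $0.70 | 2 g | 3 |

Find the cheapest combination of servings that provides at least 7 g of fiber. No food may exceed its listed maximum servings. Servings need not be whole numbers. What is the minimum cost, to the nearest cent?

Cost per g of fiber: carrots $0.2250, orange $0.2333, tofu $0.3500.
Take 1 serving of carrots: +2.0 g fiber for $0.45 (total $0.45, still need 5.0 g).
Take 1.667 servings of orange: +5.0 g fiber for $1.17 (total $1.62, still need 0.0 g).
Filling from the cheapest source first is optimal under one linear minimum: $1.62.

$1.62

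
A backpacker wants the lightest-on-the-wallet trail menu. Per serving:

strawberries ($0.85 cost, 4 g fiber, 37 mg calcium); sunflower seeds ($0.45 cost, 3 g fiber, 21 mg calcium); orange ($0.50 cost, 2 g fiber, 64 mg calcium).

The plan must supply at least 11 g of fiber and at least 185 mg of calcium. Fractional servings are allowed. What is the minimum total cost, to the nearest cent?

This is a tiny linear program; its minimum lies at a vertex of the feasible set. List the vertices and price them.
strawberries only: max(11/4, 185/37) = 5 servings → $4.25.
sunflower seeds only: max(11/3, 185/21) = 8.81 servings → $3.96.
orange only: max(11/2, 185/64) = 5.5 servings → $2.75.
strawberries + sunflower seeds: the both-tight solution has a negative serving — not a feasible corner.
strawberries + orange with both tight: 1.835 servings and 1.83 servings → $2.47.
sunflower seeds + orange with both tight: 2.227 servings and 2.16 servings → $2.08.
So the least-cost plan costs $2.08.

$2.08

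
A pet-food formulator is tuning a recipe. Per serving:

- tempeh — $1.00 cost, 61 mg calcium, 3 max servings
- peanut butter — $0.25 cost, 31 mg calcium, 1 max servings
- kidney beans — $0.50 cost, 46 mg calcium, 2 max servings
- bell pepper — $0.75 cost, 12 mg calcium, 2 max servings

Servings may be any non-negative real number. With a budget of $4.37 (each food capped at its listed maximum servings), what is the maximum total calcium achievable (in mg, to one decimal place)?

307.9 mg

Calcium per dollar: peanut butter 124, kidney beans 92, tempeh 61, bell pepper 16.
Take 1 serving of peanut butter: spends $0.25, +31.0 mg calcium (running total 31.0 mg).
Take 2 servings of kidney beans: spends $1.00, +92.0 mg calcium (running total 123.0 mg).
Take 3 servings of tempeh: spends $3.00, +183.0 mg calcium (running total 306.0 mg).
Take 0.16 servings of bell pepper: spends $0.12, +1.9 mg calcium (running total 307.9 mg).
Filling greedily by calcium-per-dollar is optimal for one linear limit, giving 307.9 mg.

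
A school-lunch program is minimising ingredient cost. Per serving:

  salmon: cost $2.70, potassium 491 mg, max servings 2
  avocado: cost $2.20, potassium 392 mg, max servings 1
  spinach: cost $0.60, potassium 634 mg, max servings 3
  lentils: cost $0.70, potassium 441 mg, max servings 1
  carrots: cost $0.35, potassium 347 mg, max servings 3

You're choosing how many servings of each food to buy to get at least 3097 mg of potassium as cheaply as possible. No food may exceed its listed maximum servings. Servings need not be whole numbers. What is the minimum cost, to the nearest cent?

Cost per mg of potassium: spinach $0.0009, carrots $0.0010, lentils $0.0016, salmon $0.0055, avocado $0.0056.
Take 3 servings of spinach: +1902.0 mg potassium for $1.80 (total $1.80, still need 1195.0 mg).
Take 3 servings of carrots: +1041.0 mg potassium for $1.05 (total $2.85, still need 154.0 mg).
Take 0.3492 servings of lentils: +154.0 mg potassium for $0.24 (total $3.09, still need 0.0 mg).
Filling from the cheapest source first is optimal under one linear minimum: $3.09.

$3.09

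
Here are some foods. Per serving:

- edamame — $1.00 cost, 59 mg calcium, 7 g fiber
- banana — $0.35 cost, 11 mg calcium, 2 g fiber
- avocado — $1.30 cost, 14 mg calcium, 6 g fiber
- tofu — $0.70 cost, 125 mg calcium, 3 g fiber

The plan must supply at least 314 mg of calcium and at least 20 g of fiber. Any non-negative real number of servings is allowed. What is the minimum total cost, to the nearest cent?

edamame only: max(314/59, 20/7) = 5.322 servings → $5.32.
banana only: max(314/11, 20/2) = 28.55 servings → $9.99.
avocado only: max(314/14, 20/6) = 22.43 servings → $29.16.
tofu only: max(314/125, 20/3) = 6.667 servings → $4.67.
edamame + banana: intersection lies outside the first quadrant.
edamame + avocado: the both-tight solution has a negative serving — not a feasible corner.
edamame + tofu with both tight: 2.232 servings and 1.458 servings → $3.25.
banana + avocado with both targets exact would need a negative amount; discard.
banana + tofu with both tight: 7.18 servings and 1.88 servings → $3.83.
avocado + tofu with both tight: 2.201 servings and 2.266 servings → $4.45.
Cheapest feasible corner: $3.25.

$3.25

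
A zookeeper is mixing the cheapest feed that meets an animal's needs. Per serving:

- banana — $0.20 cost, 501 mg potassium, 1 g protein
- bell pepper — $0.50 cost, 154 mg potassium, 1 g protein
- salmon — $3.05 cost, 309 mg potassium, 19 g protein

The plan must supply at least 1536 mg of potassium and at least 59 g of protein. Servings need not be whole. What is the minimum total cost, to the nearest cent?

With two linear requirements the optimum uses one or two foods; enumerate the corners.
banana only: max(1536/501, 59/1) = 59 servings → $11.80.
bell pepper only: max(1536/154, 59/1) = 59 servings → $29.50.
salmon only: max(1536/309, 59/19) = 4.971 servings → $15.16.
banana + bell pepper: intersection lies outside the first quadrant.
banana + salmon with both tight: 1.189 servings and 3.043 servings → $9.52.
bell pepper + salmon with both tight: 4.185 servings and 2.885 servings → $10.89.
Cheapest feasible corner: $9.52.

$9.52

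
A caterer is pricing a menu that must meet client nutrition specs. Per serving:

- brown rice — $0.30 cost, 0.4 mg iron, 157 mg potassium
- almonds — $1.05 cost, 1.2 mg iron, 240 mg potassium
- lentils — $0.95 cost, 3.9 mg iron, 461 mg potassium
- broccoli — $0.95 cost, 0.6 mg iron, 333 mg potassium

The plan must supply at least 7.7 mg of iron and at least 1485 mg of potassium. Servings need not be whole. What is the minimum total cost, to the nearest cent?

At the optimum either one food covers both requirements or two foods hit both targets exactly; no other combination can be cheaper.
brown rice only: max(7.7/0.4, 1485/157) = 19.25 servings → $5.78.
almonds only: max(7.7/1.2, 1485/240) = 6.417 servings → $6.74.
lentils only: max(7.7/3.9, 1485/461) = 3.221 servings → $3.06.
broccoli only: max(7.7/0.6, 1485/333) = 12.83 servings → $12.19.
brown rice + almonds: the both-tight solution has a negative serving — not a feasible corner.
brown rice + lentils with both tight: 5.239 servings and 1.437 servings → $2.94.
brown rice + broccoli with both targets exact would need a negative amount; discard.
almonds + lentils with both tight: 5.856 servings and 0.1724 servings → $6.31.
almonds + broccoli with both targets exact would need a negative amount; discard.
lentils + broccoli with both tight: 1.637 servings and 2.193 servings → $3.64.
So the least-cost plan costs $2.94.

$2.94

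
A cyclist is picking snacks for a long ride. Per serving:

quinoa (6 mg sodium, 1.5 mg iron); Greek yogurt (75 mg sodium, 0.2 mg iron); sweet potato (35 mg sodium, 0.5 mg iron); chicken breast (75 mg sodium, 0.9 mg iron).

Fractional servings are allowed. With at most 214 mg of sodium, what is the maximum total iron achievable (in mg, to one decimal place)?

Iron per mg sodium: quinoa 0.25, sweet potato 0.01429, chicken breast 0.012, Greek yogurt 0.002667.
With no serving limits, spend the whole sodium allowance on quinoa: 214 mg / 6 mg × 1.5 mg = 53.5 mg.

53.5 mg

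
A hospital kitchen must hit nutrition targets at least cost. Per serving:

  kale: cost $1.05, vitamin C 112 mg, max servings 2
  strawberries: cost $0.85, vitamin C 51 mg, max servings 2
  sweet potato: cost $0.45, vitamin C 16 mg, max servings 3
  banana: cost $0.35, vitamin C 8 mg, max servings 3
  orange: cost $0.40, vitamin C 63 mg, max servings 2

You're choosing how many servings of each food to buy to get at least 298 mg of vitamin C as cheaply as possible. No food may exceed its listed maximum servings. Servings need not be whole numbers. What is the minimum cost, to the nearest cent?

$2.41

Cost per mg of vitamin C: orange $0.0063, kale $0.0094, strawberries $0.0167, sweet potato $0.0281, banana $0.0437.
Take 2 servings of orange: +126.0 mg vitamin C for $0.80 (total $0.80, still need 172.0 mg).
Take 1.536 servings of kale: +172.0 mg vitamin C for $1.61 (total $2.41, still need 0.0 mg).
Greedy by cheapest-per-mg is optimal for a single linear constraint, so the minimum cost is $2.41.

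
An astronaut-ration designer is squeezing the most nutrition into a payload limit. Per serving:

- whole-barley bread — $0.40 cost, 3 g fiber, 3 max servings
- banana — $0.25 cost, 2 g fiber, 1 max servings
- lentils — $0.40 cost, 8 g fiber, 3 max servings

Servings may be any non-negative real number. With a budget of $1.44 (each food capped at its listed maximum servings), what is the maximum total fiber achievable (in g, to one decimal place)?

25.9 g

Fiber per dollar: lentils 20, banana 8, whole-barley bread 7.5.
Take 3 servings of lentils: spends $1.20, +24.0 g fiber (running total 24.0 g).
Take 0.96 servings of banana: spends $0.24, +1.9 g fiber (running total 25.9 g).
Greedy by best ratio exhausts the cost allowance optimally: 25.9 g.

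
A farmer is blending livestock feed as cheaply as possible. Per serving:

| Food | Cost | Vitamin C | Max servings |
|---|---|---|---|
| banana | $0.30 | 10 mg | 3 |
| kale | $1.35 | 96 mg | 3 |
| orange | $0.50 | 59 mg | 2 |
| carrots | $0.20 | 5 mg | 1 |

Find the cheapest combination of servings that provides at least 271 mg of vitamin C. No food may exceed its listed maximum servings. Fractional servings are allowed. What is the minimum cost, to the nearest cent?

$3.15

Cost per mg of vitamin C: orange $0.0085, kale $0.0141, banana $0.0300, carrots $0.0400.
Take 2 servings of orange: +118.0 mg vitamin C for $1.00 (total $1.00, still need 153.0 mg).
Take 1.594 servings of kale: +153.0 mg vitamin C for $2.15 (total $3.15, still need 0.0 mg).
Filling from the cheapest source first is optimal under one linear minimum: $3.15.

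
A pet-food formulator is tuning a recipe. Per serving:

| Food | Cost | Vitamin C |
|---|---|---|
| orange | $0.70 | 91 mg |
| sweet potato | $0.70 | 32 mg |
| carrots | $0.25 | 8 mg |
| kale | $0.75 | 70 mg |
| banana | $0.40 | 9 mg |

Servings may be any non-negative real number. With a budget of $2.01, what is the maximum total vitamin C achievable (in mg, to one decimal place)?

Vitamin C per dollar: orange 130, kale 93.33, sweet potato 45.71, carrots 32, banana 22.5.
With no serving limits, spend the whole cost allowance on orange: $2.01 / $0.70 × 91 mg = 261.3 mg.

261.3 mg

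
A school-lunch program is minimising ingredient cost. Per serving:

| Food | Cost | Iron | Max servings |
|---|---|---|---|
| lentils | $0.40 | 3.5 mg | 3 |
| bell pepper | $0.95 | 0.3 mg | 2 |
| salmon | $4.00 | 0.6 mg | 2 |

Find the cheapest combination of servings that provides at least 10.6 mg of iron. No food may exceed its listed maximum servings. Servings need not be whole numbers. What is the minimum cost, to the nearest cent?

$1.52

Cost per mg of iron: lentils $0.1143, bell pepper $3.1667, salmon $6.6667.
Take 3 servings of lentils: +10.5 mg iron for $1.20 (total $1.20, still need 0.1 mg).
Take 0.3333 servings of bell pepper: +0.1 mg iron for $0.32 (total $1.52, still need 0.0 mg).
Greedy by cheapest-per-mg is optimal for a single linear constraint, so the minimum cost is $1.52.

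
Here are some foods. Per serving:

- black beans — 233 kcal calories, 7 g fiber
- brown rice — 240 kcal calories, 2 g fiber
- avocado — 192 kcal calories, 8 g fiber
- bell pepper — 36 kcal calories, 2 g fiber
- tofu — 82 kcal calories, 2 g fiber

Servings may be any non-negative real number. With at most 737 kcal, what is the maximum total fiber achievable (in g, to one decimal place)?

40.9 g

Fiber per kcal: bell pepper 0.05556, avocado 0.04167, black beans 0.03004, tofu 0.02439, brown rice 0.008333.
With no serving limits, spend the whole calories allowance on bell pepper: 737 kcal / 36 kcal × 2 g = 40.9 g.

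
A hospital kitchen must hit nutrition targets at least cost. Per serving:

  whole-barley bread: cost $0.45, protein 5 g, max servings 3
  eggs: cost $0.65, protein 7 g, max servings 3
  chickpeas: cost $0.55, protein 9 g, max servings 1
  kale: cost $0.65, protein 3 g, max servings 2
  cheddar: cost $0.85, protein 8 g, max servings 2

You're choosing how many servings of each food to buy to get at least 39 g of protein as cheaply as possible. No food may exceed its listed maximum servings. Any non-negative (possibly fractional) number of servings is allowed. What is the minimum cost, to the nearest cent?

Cost per g of protein: chickpeas $0.0611, whole-barley bread $0.0900, eggs $0.0929, cheddar $0.1062, kale $0.2167.
Take 1 serving of chickpeas: +9.0 g protein for $0.55 (total $0.55, still need 30.0 g).
Take 3 servings of whole-barley bread: +15.0 g protein for $1.35 (total $1.90, still need 15.0 g).
Take 2.143 servings of eggs: +15.0 g protein for $1.39 (total $3.29, still need 0.0 g).
Greedy by cheapest-per-g is optimal for a single linear constraint, so the minimum cost is $3.29.

$3.29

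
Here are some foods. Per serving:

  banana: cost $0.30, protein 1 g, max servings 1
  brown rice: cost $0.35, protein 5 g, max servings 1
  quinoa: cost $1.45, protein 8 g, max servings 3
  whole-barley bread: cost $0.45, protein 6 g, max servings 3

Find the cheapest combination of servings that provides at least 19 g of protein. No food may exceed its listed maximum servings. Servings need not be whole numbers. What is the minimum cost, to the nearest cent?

$1.40

Cost per g of protein: brown rice $0.0700, whole-barley bread $0.0750, quinoa $0.1812, banana $0.3000.
Take 1 serving of brown rice: +5.0 g protein for $0.35 (total $0.35, still need 14.0 g).
Take 2.333 servings of whole-barley bread: +14.0 g protein for $1.05 (total $1.40, still need 0.0 g).
Filling from the cheapest source first is optimal under one linear minimum: $1.40.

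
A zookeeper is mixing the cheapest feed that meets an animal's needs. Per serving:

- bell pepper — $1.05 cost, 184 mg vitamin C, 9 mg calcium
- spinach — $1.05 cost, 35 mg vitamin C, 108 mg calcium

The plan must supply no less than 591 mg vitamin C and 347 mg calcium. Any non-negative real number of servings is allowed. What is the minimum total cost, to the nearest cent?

$5.92

This is a tiny linear program; its minimum lies at a vertex of the feasible set. List the vertices and price them.
bell pepper only: max(591/184, 347/9) = 38.56 servings → $40.48.
spinach only: max(591/35, 347/108) = 16.89 servings → $17.73.
bell pepper + spinach with both tight: 2.643 servings and 2.993 servings → $5.92.
The minimum over all feasible corners is $5.92.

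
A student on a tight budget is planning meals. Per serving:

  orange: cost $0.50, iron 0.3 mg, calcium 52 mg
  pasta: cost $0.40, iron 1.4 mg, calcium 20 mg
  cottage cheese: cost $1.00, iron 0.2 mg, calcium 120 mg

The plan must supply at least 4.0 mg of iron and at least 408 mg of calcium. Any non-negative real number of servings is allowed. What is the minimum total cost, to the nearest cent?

$3.97

Compare the cost at each extreme point of the feasible region.
orange only: max(4.0/0.3, 408/52) = 13.33 servings → $6.67.
pasta only: max(4.0/1.4, 408/20) = 20.4 servings → $8.16.
cottage cheese only: max(4.0/0.2, 408/120) = 20 servings → $20.00.
orange + pasta with both tight: 7.353 servings and 1.281 servings → $4.19.
orange + cottage cheese: intersection lies outside the first quadrant.
pasta + cottage cheese with both tight: 2.429 servings and 2.995 servings → $3.97.
Cheapest feasible corner: $3.97.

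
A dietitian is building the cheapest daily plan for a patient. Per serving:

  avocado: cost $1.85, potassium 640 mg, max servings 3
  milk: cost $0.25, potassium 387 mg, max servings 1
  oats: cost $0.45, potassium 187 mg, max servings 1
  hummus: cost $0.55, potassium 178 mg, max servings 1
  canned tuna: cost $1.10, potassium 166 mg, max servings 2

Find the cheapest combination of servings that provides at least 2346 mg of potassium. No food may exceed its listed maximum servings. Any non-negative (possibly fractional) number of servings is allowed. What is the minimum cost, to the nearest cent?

$5.82

Cost per mg of potassium: milk $0.0006, oats $0.0024, avocado $0.0029, hummus $0.0031, canned tuna $0.0066.
Take 1 serving of milk: +387.0 mg potassium for $0.25 (total $0.25, still need 1959.0 mg).
Take 1 serving of oats: +187.0 mg potassium for $0.45 (total $0.70, still need 1772.0 mg).
Take 2.769 servings of avocado: +1772.0 mg potassium for $5.12 (total $5.82, still need 0.0 mg).
Greedy by cheapest-per-mg is optimal for a single linear constraint, so the minimum cost is $5.82.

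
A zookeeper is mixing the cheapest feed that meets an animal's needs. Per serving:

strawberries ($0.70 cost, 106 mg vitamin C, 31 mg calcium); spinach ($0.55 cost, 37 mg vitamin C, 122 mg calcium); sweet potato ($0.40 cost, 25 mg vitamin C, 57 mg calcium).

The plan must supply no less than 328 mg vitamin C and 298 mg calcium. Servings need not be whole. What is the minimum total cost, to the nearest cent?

strawberries only: max(328/106, 298/31) = 9.613 servings → $6.73.
spinach only: max(328/37, 298/122) = 8.865 servings → $4.88.
sweet potato only: max(328/25, 298/57) = 13.12 servings → $5.25.
strawberries + spinach with both tight: 2.46 servings and 1.818 servings → $2.72.
strawberries + sweet potato with both tight: 2.135 servings and 4.067 servings → $3.12.
spinach + sweet potato: intersection lies outside the first quadrant.
Cheapest feasible corner: $2.72.

$2.72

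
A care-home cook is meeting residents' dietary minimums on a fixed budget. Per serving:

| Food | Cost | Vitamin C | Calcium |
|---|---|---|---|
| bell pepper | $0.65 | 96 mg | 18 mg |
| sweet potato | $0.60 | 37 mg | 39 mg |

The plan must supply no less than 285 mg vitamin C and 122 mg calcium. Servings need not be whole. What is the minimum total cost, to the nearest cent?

$2.68

This is a tiny linear program; its minimum lies at a vertex of the feasible set. List the vertices and price them.
bell pepper only: max(285/96, 122/18) = 6.778 servings → $4.41.
sweet potato only: max(285/37, 122/39) = 7.703 servings → $4.62.
bell pepper + sweet potato with both tight: 2.145 servings and 2.138 servings → $2.68.
So the least-cost plan costs $2.68.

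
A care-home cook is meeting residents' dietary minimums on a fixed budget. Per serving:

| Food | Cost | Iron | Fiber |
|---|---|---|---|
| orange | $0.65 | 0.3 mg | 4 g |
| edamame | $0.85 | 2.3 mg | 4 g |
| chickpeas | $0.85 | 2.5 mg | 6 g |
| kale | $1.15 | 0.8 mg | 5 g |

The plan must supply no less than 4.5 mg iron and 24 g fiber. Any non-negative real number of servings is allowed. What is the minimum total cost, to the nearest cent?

The cheapest plan sits at a corner of the feasible region — with two constraints it uses at most two foods.
orange only: max(4.5/0.3, 24/4) = 15 servings → $9.75.
edamame only: max(4.5/2.3, 24/4) = 6 servings → $5.10.
chickpeas only: max(4.5/2.5, 24/6) = 4 servings → $3.40.
kale only: max(4.5/0.8, 24/5) = 5.625 servings → $6.47.
orange + edamame with both tight: 4.65 servings and 1.35 servings → $4.17.
orange + chickpeas with both tight: 4.024 servings and 1.317 servings → $3.74.
orange + kale with both targets exact would need a negative amount; discard.
edamame + chickpeas: intersection lies outside the first quadrant.
edamame + kale with both tight: 0.3976 servings and 4.482 servings → $5.49.
chickpeas + kale with both tight: 0.4286 servings and 4.286 servings → $5.29.
The minimum over all feasible corners is $3.40.

$3.40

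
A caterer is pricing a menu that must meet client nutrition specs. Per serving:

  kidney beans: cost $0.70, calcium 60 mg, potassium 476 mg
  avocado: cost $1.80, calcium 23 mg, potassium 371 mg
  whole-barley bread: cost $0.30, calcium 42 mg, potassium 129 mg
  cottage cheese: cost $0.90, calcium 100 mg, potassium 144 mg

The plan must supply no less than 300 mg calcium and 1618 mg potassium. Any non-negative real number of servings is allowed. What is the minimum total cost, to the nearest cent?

A basic optimal solution has at most two foods positive. Try each food alone and each pair with both targets met exactly.
kidney beans only: max(300/60, 1618/476) = 5 servings → $3.50.
avocado only: max(300/23, 1618/371) = 13.04 servings → $23.48.
whole-barley bread only: max(300/42, 1618/129) = 12.54 servings → $3.76.
cottage cheese only: max(300/100, 1618/144) = 11.24 servings → $10.11.
kidney beans + avocado: intersection lies outside the first quadrant.
kidney beans + whole-barley bread with both tight: 2.388 servings and 3.732 servings → $2.79.
kidney beans + cottage cheese with both tight: 3.044 servings and 1.174 servings → $3.19.
avocado + whole-barley bread with both tight: 2.319 servings and 5.873 servings → $5.94.
avocado + cottage cheese with both tight: 3.51 servings and 2.193 servings → $8.29.
whole-barley bread + cottage cheese: the both-tight solution has a negative serving — not a feasible corner.
The minimum over all feasible corners is $2.79.

$2.79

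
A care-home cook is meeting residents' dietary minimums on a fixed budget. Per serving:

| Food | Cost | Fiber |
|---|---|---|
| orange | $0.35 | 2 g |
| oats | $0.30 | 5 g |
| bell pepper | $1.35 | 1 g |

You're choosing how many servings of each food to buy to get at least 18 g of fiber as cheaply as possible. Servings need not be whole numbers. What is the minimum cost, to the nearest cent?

Cost per g of fiber: oats $0.0600, orange $0.1750, bell pepper $1.3500.
With no serving limits, use only oats: 18 g / 5 g = 3.6 servings × $0.30 = $1.08.

$1.08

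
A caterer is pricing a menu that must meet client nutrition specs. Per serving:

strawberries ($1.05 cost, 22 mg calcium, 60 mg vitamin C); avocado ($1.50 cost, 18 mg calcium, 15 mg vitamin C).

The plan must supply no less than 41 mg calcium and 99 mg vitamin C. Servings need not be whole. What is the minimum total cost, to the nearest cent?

$1.96

Check every corner: each single food scaled to meet both minima, and each pair solved so both constraints bind.
strawberries only: max(41/22, 99/60) = 1.864 servings → $1.96.
avocado only: max(41/18, 99/15) = 6.6 servings → $9.90.
strawberries + avocado with both tight: 1.556 servings and 0.376 servings → $2.20.
Cheapest feasible corner: $1.96.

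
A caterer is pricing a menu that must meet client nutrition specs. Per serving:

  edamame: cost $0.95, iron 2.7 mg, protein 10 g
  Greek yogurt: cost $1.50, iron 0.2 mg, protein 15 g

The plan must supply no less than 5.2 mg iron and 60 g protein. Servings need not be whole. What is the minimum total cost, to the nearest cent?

Compare the cost at each extreme point of the feasible region.
edamame only: max(5.2/2.7, 60/10) = 6 servings → $5.70.
Greek yogurt only: max(5.2/0.2, 60/15) = 26 servings → $39.00.
edamame + Greek yogurt with both tight: 1.714 servings and 2.857 servings → $5.91.
The minimum over all feasible corners is $5.70.

$5.70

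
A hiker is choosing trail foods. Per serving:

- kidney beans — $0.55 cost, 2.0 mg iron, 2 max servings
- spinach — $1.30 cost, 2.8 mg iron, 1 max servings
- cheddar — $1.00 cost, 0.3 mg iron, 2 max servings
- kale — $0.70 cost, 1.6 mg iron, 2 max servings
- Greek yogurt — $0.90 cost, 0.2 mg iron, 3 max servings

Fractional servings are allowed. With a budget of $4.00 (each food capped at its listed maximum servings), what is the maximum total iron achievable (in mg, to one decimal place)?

Iron per dollar: kidney beans 3.636, kale 2.286, spinach 2.154, cheddar 0.3, Greek yogurt 0.2222.
Take 2 servings of kidney beans: spends $1.10, +4.0 mg iron (running total 4.0 mg).
Take 2 servings of kale: spends $1.40, +3.2 mg iron (running total 7.2 mg).
Take 1 serving of spinach: spends $1.30, +2.8 mg iron (running total 10.0 mg).
Take 0.2 servings of cheddar: spends $0.20, +0.1 mg iron (running total 10.1 mg).
Filling greedily by iron-per-dollar is optimal for one linear limit, giving 10.1 mg.

10.1 mg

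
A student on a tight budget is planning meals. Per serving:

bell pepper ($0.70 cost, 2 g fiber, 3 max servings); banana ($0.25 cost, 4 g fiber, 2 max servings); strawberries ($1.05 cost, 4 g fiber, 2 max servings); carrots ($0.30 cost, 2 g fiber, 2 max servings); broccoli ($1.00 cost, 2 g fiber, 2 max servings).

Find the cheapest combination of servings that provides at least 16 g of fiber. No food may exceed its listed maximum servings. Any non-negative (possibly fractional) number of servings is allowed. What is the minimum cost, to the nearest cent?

Cost per g of fiber: banana $0.0625, carrots $0.1500, strawberries $0.2625, bell pepper $0.3500, broccoli $0.5000.
Take 2 servings of banana: +8.0 g fiber for $0.50 (total $0.50, still need 8.0 g).
Take 2 servings of carrots: +4.0 g fiber for $0.60 (total $1.10, still need 4.0 g).
Take 1 serving of strawberries: +4.0 g fiber for $1.05 (total $2.15, still need 0.0 g).
Filling from the cheapest source first is optimal under one linear minimum: $2.15.

$2.15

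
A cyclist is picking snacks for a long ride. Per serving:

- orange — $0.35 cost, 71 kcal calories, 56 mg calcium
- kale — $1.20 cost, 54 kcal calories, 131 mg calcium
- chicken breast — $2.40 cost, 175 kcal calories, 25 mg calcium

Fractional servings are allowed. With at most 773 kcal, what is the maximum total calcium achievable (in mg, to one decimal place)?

1875.2 mg

Calcium per kcal: kale 2.426, orange 0.7887, chicken breast 0.1429.
With no serving limits, spend the whole calories allowance on kale: 773 kcal / 54 kcal × 131 mg = 1875.2 mg.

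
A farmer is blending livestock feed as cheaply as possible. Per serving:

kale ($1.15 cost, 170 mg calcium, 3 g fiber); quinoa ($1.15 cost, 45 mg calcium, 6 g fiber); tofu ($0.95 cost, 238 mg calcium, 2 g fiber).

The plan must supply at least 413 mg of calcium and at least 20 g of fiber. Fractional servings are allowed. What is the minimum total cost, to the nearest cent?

$4.50

With two linear requirements the optimum uses one or two foods; enumerate the corners.
kale only: max(413/170, 20/3) = 6.667 servings → $7.67.
quinoa only: max(413/45, 20/6) = 9.178 servings → $10.55.
tofu only: max(413/238, 20/2) = 10 servings → $9.50.
kale + quinoa with both tight: 1.783 servings and 2.442 servings → $4.86.
kale + tofu: intersection lies outside the first quadrant.
quinoa + tofu with both tight: 2.94 servings and 1.179 servings → $4.50.
So the least-cost plan costs $4.50.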